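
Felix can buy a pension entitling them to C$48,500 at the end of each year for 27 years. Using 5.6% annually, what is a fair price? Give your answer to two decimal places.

C$667,174.57

PV = PMT · [1 − (1+i)^(−n)] / i = 48500 · 13.756177 = 667,174.5716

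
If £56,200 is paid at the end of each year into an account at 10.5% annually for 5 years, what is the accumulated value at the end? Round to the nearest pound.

Accumulation factor s(5|0.105) = 6.166160; FV = 56200 × 6.166160 = 346,538.1738

£346,538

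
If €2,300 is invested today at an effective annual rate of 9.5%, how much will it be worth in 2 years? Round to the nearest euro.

€2,758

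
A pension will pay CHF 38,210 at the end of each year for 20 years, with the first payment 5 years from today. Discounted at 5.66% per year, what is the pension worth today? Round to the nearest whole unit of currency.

CHF 361,552

Value one period before first payment (t=4): 38210 × [1 − (1+0.0566)^(−20)] / 0.0566 = 38210 × 11.793337 = 450,623.4184
PV₀ = 450,623.4184 / (1+0.0566)^4 = 450,623.4184 / 1.246357 = 361,552.4696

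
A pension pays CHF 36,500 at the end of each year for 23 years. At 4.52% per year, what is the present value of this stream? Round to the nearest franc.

CHF 515,397

Annuity factor a(23|0.0452) = 14.120479; PV = 36500 × 14.120479 = 515,397.4737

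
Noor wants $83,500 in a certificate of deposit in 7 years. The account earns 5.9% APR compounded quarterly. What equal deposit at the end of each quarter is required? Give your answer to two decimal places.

$2,430.23

Periodic rate i = 0.059/4 = 0.01475; n = 7 × 4 = 28 periods.
FV-annuity factor = 34.358868; PMT = 83500 / 34.358868 = 2,430.2314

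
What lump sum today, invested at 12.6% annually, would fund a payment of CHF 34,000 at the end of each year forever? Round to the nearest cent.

PV = PMT / i = 34000 / 0.126 = 269,841.2698

CHF 269,841.27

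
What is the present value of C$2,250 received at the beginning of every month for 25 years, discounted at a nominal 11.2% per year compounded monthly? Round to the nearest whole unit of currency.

C$228,332

i = 0.112/12 = 0.00933333 per month; n = 25·12 = 300.
PV = PMT · [1 − (1+i)^(−n)] / i × (1+i) = 2250 · 101.480729 = 228,331.6394
(annuity-due: payments at period start, so ×(1+i).)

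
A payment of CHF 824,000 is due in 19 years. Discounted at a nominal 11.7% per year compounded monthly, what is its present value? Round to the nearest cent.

CHF 90,191.73

i = 0.117/12 = 0.00975 per month; n = 19·12 = 228.
PV = FV·(1+i)^(−n) = 824,000 × 0.109456 = 90,191.7288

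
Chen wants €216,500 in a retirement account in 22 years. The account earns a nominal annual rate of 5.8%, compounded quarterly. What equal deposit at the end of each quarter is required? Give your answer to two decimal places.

€1,231.27

i = 0.058/4 = 0.0145 per quarter; n = 22·4 = 88.
PMT = 216500 / ( [(1+0.0145)^88 − 1] / 0.0145 ) = 216500 / 175.835106 = 1,231.2672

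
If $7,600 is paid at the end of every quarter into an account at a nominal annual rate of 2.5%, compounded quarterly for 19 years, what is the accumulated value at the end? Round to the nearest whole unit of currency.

$736,457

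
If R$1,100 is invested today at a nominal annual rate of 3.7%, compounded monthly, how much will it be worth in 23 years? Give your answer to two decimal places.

R$2,572.82

i = 0.037/12 = 0.00308333 per month; n = 23·12 = 276.
FV = 1,100 × (1 + 0.00308333)^276 = 2,572.8157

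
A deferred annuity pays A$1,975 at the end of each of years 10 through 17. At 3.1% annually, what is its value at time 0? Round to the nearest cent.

A$10,488.83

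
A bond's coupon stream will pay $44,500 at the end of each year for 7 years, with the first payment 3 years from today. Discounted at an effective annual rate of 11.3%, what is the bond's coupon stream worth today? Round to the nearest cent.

$167,646.85

PV at t=2 (ordinary 7-year annuity): 44500 × a(7|0.113) = 44500 × 4.666870 = 207,675.7213
Discount back 2 years: 207,675.7213 × (1+0.113)^(−2) = 207,675.7213 × 0.807253 = 167,646.8504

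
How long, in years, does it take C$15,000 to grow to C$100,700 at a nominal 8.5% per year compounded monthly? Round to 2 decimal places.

Periodic rate i = 0.085/12 = 0.00708333.
(1+i)^n = 100700/15000 = 6.71333, so n = ln 6.71333 / ln 1.00708 = 269.7644 months
= 269.7644/12 years

22.48 years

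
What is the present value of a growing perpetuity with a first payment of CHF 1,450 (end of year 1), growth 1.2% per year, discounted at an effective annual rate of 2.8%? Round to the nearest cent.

PV = D₁/(r − g) = 1450/(0.028 − 0.012) = 90,625.0000

CHF 90,625.00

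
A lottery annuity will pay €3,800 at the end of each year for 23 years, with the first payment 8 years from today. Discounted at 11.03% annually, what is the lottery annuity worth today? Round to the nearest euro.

€15,070

PV at t=7 (ordinary 23-year annuity): 3800 × a(23|0.1103) = 3800 × 8.249043 = 31,346.3625
PV₀ = 31,346.3625 / (1+0.1103)^7 = 31,346.3625 / 2.080091 = 15,069.7058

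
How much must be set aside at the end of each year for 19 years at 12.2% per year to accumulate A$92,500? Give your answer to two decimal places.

A$1,426.72

PMT = 92500 / ( [(1+0.122)^19 − 1] / 0.122 ) = 92500 / 64.833808 = 1,426.7248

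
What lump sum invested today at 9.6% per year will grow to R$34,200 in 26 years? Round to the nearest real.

R$3,155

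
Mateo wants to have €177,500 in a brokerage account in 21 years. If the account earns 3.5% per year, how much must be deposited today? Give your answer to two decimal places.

€86,188.84

PV = FV·(1+i)^(−n) = 177,500 × 0.485571 = 86,188.8353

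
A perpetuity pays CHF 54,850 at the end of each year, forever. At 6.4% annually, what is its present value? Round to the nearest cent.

PV = C/r = 54850/0.064 = 857,031.2500

CHF 857,031.25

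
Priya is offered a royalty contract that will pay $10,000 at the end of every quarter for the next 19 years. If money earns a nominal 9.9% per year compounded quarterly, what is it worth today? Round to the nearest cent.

i = 0.099/4 = 0.02475 per quarter; n = 19·4 = 76.
PV = PMT · [1 − (1+i)^(−n)] / i = 10000 · 34.102273 = 341,022.7335

$341,022.73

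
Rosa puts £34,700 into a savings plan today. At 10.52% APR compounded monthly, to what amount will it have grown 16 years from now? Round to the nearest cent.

£185,416.47

With 12 periods per year: i = 0.00876667, n = 192.
34,700 × (1+0.00876667)^192 = 34,700 × 5.343414 = 185,416.4728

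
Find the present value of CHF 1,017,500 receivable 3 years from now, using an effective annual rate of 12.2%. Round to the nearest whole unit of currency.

Discount factor = (1+0.122)^(−3) = 0.707981; PV = 1,017,500 × 0.707981 = 720,370.3797

CHF 720,370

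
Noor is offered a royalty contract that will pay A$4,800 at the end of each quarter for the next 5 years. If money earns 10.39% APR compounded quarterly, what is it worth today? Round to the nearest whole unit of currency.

With 4 periods per year: i = 0.025975, n = 20.
PV = PMT · [1 − (1+i)^(−n)] / i = 4800 · 15.446542 = 74,143.4029

A$74,143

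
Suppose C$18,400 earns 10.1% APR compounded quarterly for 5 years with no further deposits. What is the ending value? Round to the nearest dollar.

Periodic rate i = 0.101/4 = 0.02525; n = 5 × 4 = 20 periods.
18,400 × (1+0.02525)^20 = 18,400 × 1.646628 = 30,297.9596

C$30,298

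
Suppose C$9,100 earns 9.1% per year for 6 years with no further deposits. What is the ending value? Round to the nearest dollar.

C$15,346

FV = 9,100 × (1 + 0.091)^6 = 15,345.8128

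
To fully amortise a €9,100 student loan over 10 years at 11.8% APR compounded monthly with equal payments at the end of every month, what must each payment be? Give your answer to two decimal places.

€129.51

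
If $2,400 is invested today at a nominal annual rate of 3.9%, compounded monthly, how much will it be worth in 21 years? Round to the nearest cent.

$5,436.53

i = 0.039/12 = 0.00325 per month; n = 21·12 = 252.
FV = PV·(1+i)^n = 2,400 × 2.265220 = 5,436.5286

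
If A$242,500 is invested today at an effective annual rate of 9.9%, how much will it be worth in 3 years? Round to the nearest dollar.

FV = PV·(1+i)^n = 242,500 × 1.327373 = 321,888.0250

A$321,888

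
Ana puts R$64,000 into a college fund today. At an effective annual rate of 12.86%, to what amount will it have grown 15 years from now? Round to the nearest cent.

R$392,898.76

FV = PV·(1+i)^n = 64,000 × 6.139043 = 392,898.7644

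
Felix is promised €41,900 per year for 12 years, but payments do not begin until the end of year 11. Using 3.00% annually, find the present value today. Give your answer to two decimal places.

PV at t=10 (ordinary 12-year annuity): 41900 × a(12|0.03) = 41900 × 9.954004 = 417,072.7673
PV₀ = 417,072.7673 / (1+0.03)^10 = 417,072.7673 / 1.343916 = 310,341.3082

€310,341.31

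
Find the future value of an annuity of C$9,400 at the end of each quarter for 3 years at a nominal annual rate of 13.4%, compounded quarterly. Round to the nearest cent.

C$136,088.90

Periodic rate i = 0.134/4 = 0.0335; n = 3 × 4 = 12 periods.
FV = PMT · [(1+i)^n − 1] / i = 9400 · 14.477542 = 136,088.8978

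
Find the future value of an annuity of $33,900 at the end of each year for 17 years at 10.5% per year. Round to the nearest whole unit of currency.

$1,439,805

Accumulation factor s(17|0.105) = 42.472130; FV = 33900 × 42.472130 = 1,439,805.1962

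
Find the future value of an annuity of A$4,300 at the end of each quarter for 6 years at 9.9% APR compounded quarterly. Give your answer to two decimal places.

With 4 periods per year: i = 0.02475, n = 24.
FV = 4300 × [(1+0.02475)^24 − 1] / 0.02475 = 4300 × 32.249209 = 138,671.5999

A$138,671.60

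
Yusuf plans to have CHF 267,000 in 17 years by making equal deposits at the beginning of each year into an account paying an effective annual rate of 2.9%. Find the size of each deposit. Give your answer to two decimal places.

CHF 12,024.67

PMT = 267000 / ( [(1+0.029)^17 − 1] / 0.029 × (1+i) ) = 267000 / 22.204347 = 12,024.6726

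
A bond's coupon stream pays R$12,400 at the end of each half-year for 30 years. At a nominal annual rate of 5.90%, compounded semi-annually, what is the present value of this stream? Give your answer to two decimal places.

R$346,884.45

i = 0.059/2 = 0.0295 per half-year; n = 30·2 = 60.
PV = 12400 × [1 − (1+0.0295)^(−60)] / 0.0295 = 12400 × 27.974552 = 346,884.4484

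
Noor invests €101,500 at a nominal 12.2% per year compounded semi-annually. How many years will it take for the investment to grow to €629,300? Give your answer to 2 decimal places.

Periodic rate i = 0.122/2 = 0.061.
(1+i)^n = 629300/101500 = 6.20000, so n = ln 6.20000 / ln 1.061 = 30.8139 half-years
= 30.8139/2 years

15.41 years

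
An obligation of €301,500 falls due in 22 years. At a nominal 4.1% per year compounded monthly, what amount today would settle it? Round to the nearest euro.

€122,524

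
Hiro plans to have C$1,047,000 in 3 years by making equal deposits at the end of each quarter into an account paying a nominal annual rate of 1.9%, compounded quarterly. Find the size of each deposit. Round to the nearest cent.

C$84,994.00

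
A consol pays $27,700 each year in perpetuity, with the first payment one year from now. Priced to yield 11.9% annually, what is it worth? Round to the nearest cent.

$232,773.11

PV = C/r = 27700/0.119 = 232,773.1092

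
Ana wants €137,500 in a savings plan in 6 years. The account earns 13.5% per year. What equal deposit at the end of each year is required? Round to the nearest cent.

PMT = 137500 / ( [(1+0.135)^6 − 1] / 0.135 ) = 137500 / 8.428443 = 16,313.8072

€16,313.81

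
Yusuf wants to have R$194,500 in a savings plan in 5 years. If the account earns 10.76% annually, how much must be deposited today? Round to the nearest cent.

PV = 194,500 / (1 + 0.1076)^5 = 194,500 / 1.666920 = 116,682.2702

R$116,682.27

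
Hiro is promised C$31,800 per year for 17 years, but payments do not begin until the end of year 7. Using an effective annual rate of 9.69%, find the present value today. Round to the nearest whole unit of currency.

PV at t=6 (ordinary 17-year annuity): 31800 × a(17|0.0969) = 31800 × 8.177833 = 260,055.0869
PV₀ = 260,055.0869 / (1+0.0969)^6 = 260,055.0869 / 1.741816 = 149,301.1436

C$149,301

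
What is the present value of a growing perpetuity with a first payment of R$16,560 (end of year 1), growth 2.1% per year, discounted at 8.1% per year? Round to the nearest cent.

PV = D₁/(r − g) = 16560/(0.081 − 0.021) = 276,000.0000

R$276,000.00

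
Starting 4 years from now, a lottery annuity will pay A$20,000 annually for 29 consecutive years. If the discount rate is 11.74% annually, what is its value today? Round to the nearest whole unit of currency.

A$117,223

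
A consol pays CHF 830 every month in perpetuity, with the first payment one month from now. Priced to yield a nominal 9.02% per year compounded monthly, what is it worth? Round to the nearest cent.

CHF 110,421.29

Periodic rate i = 0.0902/12 = 0.00751667.
PV = C/r = 830/0.00751667 = 110,421.2860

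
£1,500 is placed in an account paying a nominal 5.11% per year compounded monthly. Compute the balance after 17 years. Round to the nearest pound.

i = 0.0511/12 = 0.00425833 per month; n = 17·12 = 204.
1,500 × (1+0.00425833)^204 = 1,500 × 2.379417 = 3,569.1260

£3,569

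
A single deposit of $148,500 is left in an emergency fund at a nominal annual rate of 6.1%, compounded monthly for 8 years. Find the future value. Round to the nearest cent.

i = 0.061/12 = 0.00508333 per month; n = 8·12 = 96.
148,500 × (1+0.00508333)^96 = 148,500 × 1.627042 = 241,615.7882

$241,615.79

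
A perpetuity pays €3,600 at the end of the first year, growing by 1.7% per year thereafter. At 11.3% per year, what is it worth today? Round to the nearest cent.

PV = PMT / (i − g) = 3600 / (0.113 − 0.017) = 3600 / 0.096000 = 37,500.0000

€37,500.00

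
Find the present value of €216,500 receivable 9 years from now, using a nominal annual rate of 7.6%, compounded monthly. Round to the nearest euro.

€109,481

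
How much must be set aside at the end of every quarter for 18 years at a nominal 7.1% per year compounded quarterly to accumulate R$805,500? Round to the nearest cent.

i = 0.071/4 = 0.01775 per quarter; n = 18·4 = 72.
FV-annuity factor = 143.630495; PMT = 805500 / 143.630495 = 5,608.1405

R$5,608.14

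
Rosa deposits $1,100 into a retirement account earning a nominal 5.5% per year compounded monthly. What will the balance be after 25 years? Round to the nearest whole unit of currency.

With 12 periods per year: i = 0.00458333, n = 300.
FV = 1,100 × (1 + 0.00458333)^300 = 4,336.9387

$4,337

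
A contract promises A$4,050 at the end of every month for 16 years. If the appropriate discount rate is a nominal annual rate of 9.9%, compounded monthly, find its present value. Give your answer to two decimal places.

A$389,541.11

With 12 periods per year: i = 0.00825, n = 192.
Annuity factor a(192|0.00825) = 96.182991; PV = 4050 × 96.182991 = 389,541.1128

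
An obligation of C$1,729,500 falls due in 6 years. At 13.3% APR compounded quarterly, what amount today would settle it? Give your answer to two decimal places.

C$788,843.10

Periodic rate i = 0.133/4 = 0.03325; n = 6 × 4 = 24 periods.
PV = FV·(1+i)^(−n) = 1,729,500 × 0.456110 = 788,843.1006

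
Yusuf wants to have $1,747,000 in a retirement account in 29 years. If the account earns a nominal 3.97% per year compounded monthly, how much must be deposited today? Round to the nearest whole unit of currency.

$553,497

i = 0.0397/12 = 0.00330833 per month; n = 29·12 = 348.
PV = FV·(1+i)^(−n) = 1,747,000 × 0.316827 = 553,496.5739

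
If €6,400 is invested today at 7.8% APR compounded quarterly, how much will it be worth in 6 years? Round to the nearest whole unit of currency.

€10,174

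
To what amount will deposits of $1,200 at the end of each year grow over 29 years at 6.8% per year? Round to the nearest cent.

FV = PMT · [(1+i)^n − 1] / i = 1200 · 84.390412 = 101,268.4946

$101,268.49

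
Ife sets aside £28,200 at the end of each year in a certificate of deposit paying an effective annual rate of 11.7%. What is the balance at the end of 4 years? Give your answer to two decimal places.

£134,185.68

FV = 28200 × [(1+0.117)^4 − 1] / 0.117 = 28200 × 4.758358 = 134,185.6847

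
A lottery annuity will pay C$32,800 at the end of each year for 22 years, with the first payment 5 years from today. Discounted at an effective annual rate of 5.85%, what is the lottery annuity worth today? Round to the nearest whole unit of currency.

C$318,771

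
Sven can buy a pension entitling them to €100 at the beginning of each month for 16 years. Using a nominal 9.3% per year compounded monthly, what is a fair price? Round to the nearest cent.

With 12 periods per year: i = 0.00775, n = 192.
PV = 100 × [1 − (1+0.00775)^(−192)] / 0.00775 × (1+i) = 100 × 100.498943 = 10,049.8943
(Beginning-of-period payments → annuity-due factor ×(1+i).)

€10,049.89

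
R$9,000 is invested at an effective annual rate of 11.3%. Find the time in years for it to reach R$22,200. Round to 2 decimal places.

8.43 years

n = ln(22200/9000) / ln(1+0.113) = ln(2.46667) / 0.107059 = 8.4334 years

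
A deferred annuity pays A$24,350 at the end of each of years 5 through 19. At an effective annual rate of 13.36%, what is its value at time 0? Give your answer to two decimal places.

A$93,545.52

Value one period before first payment (t=4): 24350 × [1 − (1+0.1336)^(−15)] / 0.1336 = 24350 × 6.344003 = 154,476.4676
PV₀ = 154,476.4676 / (1+0.1336)^4 = 154,476.4676 / 1.651351 = 93,545.5173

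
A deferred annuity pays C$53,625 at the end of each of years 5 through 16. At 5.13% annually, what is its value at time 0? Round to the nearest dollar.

Value one period before first payment (t=4): 53625 × [1 − (1+0.0513)^(−12)] / 0.0513 = 53625 × 8.798624 = 471,826.2000
PV₀ = 471,826.2000 / (1+0.0513)^4 = 471,826.2000 / 1.221537 = 386,256.1394

C$386,256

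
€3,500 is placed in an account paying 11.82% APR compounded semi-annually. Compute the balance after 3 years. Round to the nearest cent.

€4,939.58

i = 0.1182/2 = 0.0591 per half-year; n = 3·2 = 6.
3,500 × (1+0.0591)^6 = 3,500 × 1.411308 = 4,939.5781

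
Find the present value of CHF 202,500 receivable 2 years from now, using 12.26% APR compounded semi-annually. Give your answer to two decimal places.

CHF 159,614.51

With 2 periods per year: i = 0.0613, n = 4.
PV = FV·(1+i)^(−n) = 202,500 × 0.788220 = 159,614.5106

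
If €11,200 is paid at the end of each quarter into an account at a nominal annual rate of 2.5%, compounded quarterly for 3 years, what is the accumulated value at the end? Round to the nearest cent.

Periodic rate i = 0.025/4 = 0.00625; n = 3 × 4 = 12 periods.
Accumulation factor s(12|0.00625) = 12.421216; FV = 11200 × 12.421216 = 139,117.6172

€139,117.62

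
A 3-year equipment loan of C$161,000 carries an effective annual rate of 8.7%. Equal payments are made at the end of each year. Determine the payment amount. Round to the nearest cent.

Annuity-PV factor = 2.544890; PMT = 161000 / 2.544890 = 63,264.0296

C$63,264.03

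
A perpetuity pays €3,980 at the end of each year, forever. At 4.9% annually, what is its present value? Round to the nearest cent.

€81,224.49

PV = PMT / i = 3980 / 0.049 = 81,224.4898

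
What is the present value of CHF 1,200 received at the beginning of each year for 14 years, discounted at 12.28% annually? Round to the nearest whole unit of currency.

PV = 1200 × [1 − (1+0.1228)^(−14)] / 0.1228 × (1+i) = 1200 × 7.336688 = 8,804.0252
Payments are at the start of each period, so multiply by (1+i).

CHF 8,804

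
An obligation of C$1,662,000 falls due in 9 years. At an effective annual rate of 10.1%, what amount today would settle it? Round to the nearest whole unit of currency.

C$699,109

PV = FV·(1+i)^(−n) = 1,662,000 × 0.420643 = 699,109.4115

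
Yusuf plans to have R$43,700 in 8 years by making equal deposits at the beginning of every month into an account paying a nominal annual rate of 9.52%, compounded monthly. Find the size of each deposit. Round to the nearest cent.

Periodic rate i = 0.0952/12 = 0.00793333; n = 8 × 12 = 96 periods.
PMT = 43700 / ( [(1+0.00793333)^96 − 1] / 0.00793333 × (1+i) ) = 43700 / 144.237010 = 302.9736

R$302.97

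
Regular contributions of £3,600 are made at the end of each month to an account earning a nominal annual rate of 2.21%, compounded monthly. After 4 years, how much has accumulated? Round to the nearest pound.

Periodic rate i = 0.0221/12 = 0.00184167; n = 4 × 12 = 48 periods.
FV = PMT · [(1+i)^n − 1] / i = 3600 · 50.137299 = 180,494.2759

£180,494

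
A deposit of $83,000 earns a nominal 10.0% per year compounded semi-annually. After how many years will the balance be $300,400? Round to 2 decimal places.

13.18 years

Periodic rate i = 0.1/2 = 0.05.
n = ln(300400/83000) / ln(1+0.05) = ln(3.61928) / 0.048790 = 26.3634 half-years
= 26.3634/2 years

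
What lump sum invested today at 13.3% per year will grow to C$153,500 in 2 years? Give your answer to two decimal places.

PV = 153,500 / (1 + 0.133)^2 = 153,500 / 1.283689 = 119,577.2496

C$119,577.25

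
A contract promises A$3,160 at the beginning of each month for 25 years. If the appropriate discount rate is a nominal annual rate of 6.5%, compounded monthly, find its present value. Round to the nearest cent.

A$470,539.54

Periodic rate i = 0.065/12 = 0.00541667; n = 25 × 12 = 300 periods.
Annuity factor a(300|0.00541667) × (1+i) = 148.904918; PV = 3160 × 148.904918 = 470,539.5394
(annuity-due: payments at period start, so ×(1+i).)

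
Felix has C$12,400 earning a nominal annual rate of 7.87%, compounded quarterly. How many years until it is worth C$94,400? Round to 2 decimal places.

Periodic rate i = 0.0787/4 = 0.019675.
(1+i)^n = 94400/12400 = 7.61290, so n = ln 7.61290 / ln 1.01968 = 104.1803 quarters
= 104.1803/4 years

26.05 years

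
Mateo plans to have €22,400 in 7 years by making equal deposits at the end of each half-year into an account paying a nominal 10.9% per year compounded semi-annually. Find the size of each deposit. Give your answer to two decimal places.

€1,107.71

Periodic rate i = 0.109/2 = 0.0545; n = 7 × 2 = 14 periods.
PMT = 22400 / ( [(1+0.0545)^14 − 1] / 0.0545 ) = 22400 / 20.221912 = 1,107.7093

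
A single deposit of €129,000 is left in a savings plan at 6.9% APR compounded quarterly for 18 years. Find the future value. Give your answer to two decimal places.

€441,961.06

Periodic rate i = 0.069/4 = 0.01725; n = 18 × 4 = 72 periods.
129,000 × (1+0.01725)^72 = 129,000 × 3.426055 = 441,961.0576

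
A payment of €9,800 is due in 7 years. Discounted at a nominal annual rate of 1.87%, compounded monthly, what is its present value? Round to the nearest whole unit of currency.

i = 0.0187/12 = 0.00155833 per month; n = 7·12 = 84.
PV = FV·(1+i)^(−n) = 9,800 × 0.877395 = 8,598.4699

€8,598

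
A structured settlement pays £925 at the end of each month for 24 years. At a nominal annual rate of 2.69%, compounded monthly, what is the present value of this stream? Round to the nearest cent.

With 12 periods per year: i = 0.00224167, n = 288.
Annuity factor a(288|0.00224167) = 212.017770; PV = 925 × 212.017770 = 196,116.4369

£196,116.44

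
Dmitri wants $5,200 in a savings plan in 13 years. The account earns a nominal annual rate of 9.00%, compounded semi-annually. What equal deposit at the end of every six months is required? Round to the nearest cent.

$109.31

i = 0.09/2 = 0.045 per half-year; n = 13·2 = 26.
FV-annuity factor = 47.570645; PMT = 5200 / 47.570645 = 109.3111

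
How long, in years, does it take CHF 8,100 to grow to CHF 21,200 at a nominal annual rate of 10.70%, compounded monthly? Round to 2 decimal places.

Periodic rate i = 0.107/12 = 0.00891667.
(1+i)^n = 21200/8100 = 2.61728, so n = ln 2.61728 / ln 1.00892 = 108.3836 months
= 108.3836/12 years

9.03 years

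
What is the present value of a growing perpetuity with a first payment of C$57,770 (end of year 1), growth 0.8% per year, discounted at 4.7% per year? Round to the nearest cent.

C$1,481,282.05

PV = PMT / (i − g) = 57770 / (0.047 − 0.008) = 57770 / 0.039000 = 1,481,282.0513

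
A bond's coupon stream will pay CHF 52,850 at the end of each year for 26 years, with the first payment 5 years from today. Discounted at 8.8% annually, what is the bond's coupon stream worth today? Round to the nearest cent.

CHF 380,765.18

PV at t=4 (ordinary 26-year annuity): 52850 × a(26|0.088) = 52850 × 10.095500 = 533,547.1607
Discount back 4 years: 533,547.1607 × (1+0.088)^(−4) = 533,547.1607 × 0.713649 = 380,765.1846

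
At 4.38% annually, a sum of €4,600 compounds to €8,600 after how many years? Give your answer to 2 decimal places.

(1+i)^n = 8600/4600 = 1.86957, so n = ln 1.86957 / ln 1.0438 = 14.5961 years

14.60 years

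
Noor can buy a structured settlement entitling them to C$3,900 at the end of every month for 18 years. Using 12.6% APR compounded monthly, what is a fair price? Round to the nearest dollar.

With 12 periods per year: i = 0.0105, n = 216.
PV = 3900 × [1 − (1+0.0105)^(−216)] / 0.0105 = 3900 × 85.261875 = 332,521.3110

C$332,521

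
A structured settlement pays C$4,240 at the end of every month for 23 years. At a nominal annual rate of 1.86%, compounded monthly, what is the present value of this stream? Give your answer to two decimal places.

C$951,516.86

i = 0.0186/12 = 0.00155 per month; n = 23·12 = 276.
PV = PMT · [1 − (1+i)^(−n)] / i = 4240 · 224.414354 = 951,516.8623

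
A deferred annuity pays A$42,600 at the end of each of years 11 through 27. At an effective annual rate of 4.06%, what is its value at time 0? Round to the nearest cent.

Value one period before first payment (t=10): 42600 × [1 − (1+0.0406)^(−17)] / 0.0406 = 42600 × 12.109254 = 515,854.2210
PV₀ = 515,854.2210 / (1+0.0406)^10 = 515,854.2210 / 1.488806 = 346,488.4585

A$346,488.46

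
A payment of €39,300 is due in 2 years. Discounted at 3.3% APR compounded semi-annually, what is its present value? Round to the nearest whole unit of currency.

Periodic rate i = 0.033/2 = 0.0165; n = 2 × 2 = 4 periods.
PV = 39,300 / (1 + 0.0165)^4 = 39,300 / 1.067652 = 36,809.7628

€36,810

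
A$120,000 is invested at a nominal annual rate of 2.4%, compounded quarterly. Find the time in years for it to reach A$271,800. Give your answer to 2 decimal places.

34.17 years

Periodic rate i = 0.024/4 = 0.006.
n = ln(271800/120000) / ln(1+0.006) = ln(2.26500) / 0.005982 = 136.6708 quarters
= 136.6708/4 years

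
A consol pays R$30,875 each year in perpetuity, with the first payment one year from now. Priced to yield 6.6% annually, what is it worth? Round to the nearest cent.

R$467,803.03

PV = PMT / i = 30875 / 0.066 = 467,803.0303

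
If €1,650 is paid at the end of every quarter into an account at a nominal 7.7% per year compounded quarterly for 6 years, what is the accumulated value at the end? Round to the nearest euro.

€49,739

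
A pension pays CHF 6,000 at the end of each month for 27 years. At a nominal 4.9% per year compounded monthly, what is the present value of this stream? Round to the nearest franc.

Periodic rate i = 0.049/12 = 0.00408333; n = 27 × 12 = 324 periods.
PV = PMT · [1 − (1+i)^(−n)] / i = 6000 · 179.497098 = 1,076,982.5885

CHF 1,076,983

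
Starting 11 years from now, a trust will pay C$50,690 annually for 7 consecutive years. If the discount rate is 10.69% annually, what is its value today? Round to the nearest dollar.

Value one period before first payment (t=10): 50690 × [1 − (1+0.1069)^(−7)] / 0.1069 = 50690 × 4.759769 = 241,272.6908
Discount back 10 years: 241,272.6908 × (1+0.1069)^(−10) = 241,272.6908 × 0.362173 = 87,382.4653

C$87,382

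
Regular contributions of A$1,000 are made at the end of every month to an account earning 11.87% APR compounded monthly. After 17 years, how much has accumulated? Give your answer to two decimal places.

A$651,891.65

i = 0.1187/12 = 0.00989167 per month; n = 17·12 = 204.
FV = PMT · [(1+i)^n − 1] / i = 1000 · 651.891649 = 651,891.6485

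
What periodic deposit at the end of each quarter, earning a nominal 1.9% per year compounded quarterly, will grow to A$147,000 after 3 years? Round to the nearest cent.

A$11,933.25

With 4 periods per year: i = 0.00475, n = 12.
FV-annuity factor = 12.318517; PMT = 147000 / 12.318517 = 11,933.2544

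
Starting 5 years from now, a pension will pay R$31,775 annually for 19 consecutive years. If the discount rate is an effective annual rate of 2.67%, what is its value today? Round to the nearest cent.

R$421,835.27

Value one period before first payment (t=4): 31775 × [1 − (1+0.0267)^(−19)] / 0.0267 = 31775 × 14.751343 = 468,723.9375
PV₀ = 468,723.9375 / (1+0.0267)^4 = 468,723.9375 / 1.111154 = 421,835.2667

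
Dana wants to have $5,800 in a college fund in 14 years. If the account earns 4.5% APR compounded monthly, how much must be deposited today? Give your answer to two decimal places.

$3,092.67

i = 0.045/12 = 0.00375 per month; n = 14·12 = 168.
PV = FV·(1+i)^(−n) = 5,800 × 0.533220 = 3,092.6744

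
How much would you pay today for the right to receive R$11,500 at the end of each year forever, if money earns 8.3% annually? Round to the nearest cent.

R$138,554.22

PV = C/r = 11500/0.083 = 138,554.2169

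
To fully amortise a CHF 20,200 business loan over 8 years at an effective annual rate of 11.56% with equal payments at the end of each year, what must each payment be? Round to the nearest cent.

CHF 4,004.01

PMT = 20200 / ( [1 − (1+0.1156)^(−8)] / 0.1156 ) = 20200 / 5.044947 = 4,004.0060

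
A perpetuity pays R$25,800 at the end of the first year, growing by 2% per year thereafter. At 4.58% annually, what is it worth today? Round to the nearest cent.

PV = D₁/(r − g) = 25800/(0.0458 − 0.02) = 1,000,000.0000

R$1,000,000.00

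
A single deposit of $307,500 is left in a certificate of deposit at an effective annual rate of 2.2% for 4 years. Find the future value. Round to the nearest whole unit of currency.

$335,466

307,500 × (1+0.022)^4 = 307,500 × 1.090947 = 335,466.1491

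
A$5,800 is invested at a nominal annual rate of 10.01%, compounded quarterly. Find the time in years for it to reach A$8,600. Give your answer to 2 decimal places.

Periodic rate i = 0.1001/4 = 0.025025.
n = ln(8600/5800) / ln(1+0.025025) = ln(1.48276) / 0.024717 = 15.9366 quarters
= 15.9366/4 years

3.98 years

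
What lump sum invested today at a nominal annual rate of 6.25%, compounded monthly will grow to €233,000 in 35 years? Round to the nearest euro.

€26,291

With 12 periods per year: i = 0.00520833, n = 420.
PV = 233,000 / (1 + 0.00520833)^420 = 233,000 / 8.862449 = 26,290.7026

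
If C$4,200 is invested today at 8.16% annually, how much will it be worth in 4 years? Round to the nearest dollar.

4,200 × (1+0.0816)^4 = 4,200 × 1.368569 = 5,747.9900

C$5,748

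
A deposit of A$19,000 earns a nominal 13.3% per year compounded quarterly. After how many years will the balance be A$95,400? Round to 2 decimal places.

12.33 years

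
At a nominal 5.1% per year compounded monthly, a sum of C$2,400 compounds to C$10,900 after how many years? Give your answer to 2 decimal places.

29.74 years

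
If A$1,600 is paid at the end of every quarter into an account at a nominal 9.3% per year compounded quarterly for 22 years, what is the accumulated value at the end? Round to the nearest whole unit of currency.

A$451,288

Periodic rate i = 0.093/4 = 0.02325; n = 22 × 4 = 88 periods.
FV = 1600 × [(1+0.02325)^88 − 1] / 0.02325 = 1600 × 282.055088 = 451,288.1412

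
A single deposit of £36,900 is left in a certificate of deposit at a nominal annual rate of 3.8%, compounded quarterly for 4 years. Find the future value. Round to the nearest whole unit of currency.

Periodic rate i = 0.038/4 = 0.0095; n = 4 × 4 = 16 periods.
FV = 36,900 × (1 + 0.0095)^16 = 42,926.7035

£42,927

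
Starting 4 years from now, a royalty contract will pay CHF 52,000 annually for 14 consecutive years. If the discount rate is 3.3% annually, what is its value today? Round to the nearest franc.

CHF 522,145

Value one period before first payment (t=3): 52000 × [1 − (1+0.033)^(−14)] / 0.033 = 52000 × 11.068501 = 575,562.0615
PV₀ = 575,562.0615 / (1+0.033)^3 = 575,562.0615 / 1.102303 = 522,145.0857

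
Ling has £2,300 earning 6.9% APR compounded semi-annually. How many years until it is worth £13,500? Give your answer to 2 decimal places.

Periodic rate i = 0.069/2 = 0.0345.
n = ln(13500/2300) / ln(1+0.0345) = ln(5.86957) / 0.033918 = 52.1779 half-years
= 52.1779/2 years

26.09 years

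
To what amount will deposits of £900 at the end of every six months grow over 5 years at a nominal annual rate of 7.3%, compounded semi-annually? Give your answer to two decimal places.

£10,631.74

i = 0.073/2 = 0.0365 per half-year; n = 5·2 = 10.
FV = PMT · [(1+i)^n − 1] / i = 900 · 11.813043 = 10,631.7386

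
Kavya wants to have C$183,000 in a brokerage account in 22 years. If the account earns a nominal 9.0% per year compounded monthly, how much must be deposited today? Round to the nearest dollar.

C$25,454

Periodic rate i = 0.09/12 = 0.0075; n = 22 × 12 = 264 periods.
PV = FV·(1+i)^(−n) = 183,000 × 0.139093 = 25,454.0340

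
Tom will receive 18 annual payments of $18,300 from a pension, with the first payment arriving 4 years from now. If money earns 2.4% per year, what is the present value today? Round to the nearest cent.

$246,749.76

PV at t=3 (ordinary 18-year annuity): 18300 × a(18|0.024) = 18300 × 14.477898 = 264,945.5343
PV₀ = 264,945.5343 / (1+0.024)^3 = 264,945.5343 / 1.073742 = 246,749.7572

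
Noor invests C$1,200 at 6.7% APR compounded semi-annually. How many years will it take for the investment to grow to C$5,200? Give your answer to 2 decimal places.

22.25 years

Periodic rate i = 0.067/2 = 0.0335.
n = ln(5200/1200) / ln(1+0.0335) = ln(4.33333) / 0.032951 = 44.5004 half-years
= 44.5004/2 years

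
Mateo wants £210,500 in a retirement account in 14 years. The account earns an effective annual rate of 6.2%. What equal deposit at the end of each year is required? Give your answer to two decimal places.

£9,876.92

FV-annuity factor = 21.312322; PMT = 210500 / 21.312322 = 9,876.9155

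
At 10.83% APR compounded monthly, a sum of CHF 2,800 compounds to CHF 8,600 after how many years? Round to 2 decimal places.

Periodic rate i = 0.1083/12 = 0.009025.
(1+i)^n = 8600/2800 = 3.07143, so n = ln 3.07143 / ln 1.00903 = 124.8974 months
= 124.8974/12 years

10.41 years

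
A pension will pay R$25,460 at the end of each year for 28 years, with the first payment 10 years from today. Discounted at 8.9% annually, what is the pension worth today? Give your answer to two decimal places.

R$120,603.77

Value one period before first payment (t=9): 25460 × [1 − (1+0.089)^(−28)] / 0.089 = 25460 × 10.203599 = 259,783.6396
PV₀ = 259,783.6396 / (1+0.089)^9 = 259,783.6396 / 2.154026 = 120,603.7687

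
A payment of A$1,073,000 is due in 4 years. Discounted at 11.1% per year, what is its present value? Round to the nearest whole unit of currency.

PV = 1,073,000 / (1 + 0.111)^4 = 1,073,000 / 1.523548 = 704,276.9685

A$704,277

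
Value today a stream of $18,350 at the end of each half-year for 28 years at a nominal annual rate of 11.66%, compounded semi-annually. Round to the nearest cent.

$301,572.51

Periodic rate i = 0.1166/2 = 0.0583; n = 28 × 2 = 56 periods.
PV = PMT · [1 − (1+i)^(−n)] / i = 18350 · 16.434469 = 301,572.5149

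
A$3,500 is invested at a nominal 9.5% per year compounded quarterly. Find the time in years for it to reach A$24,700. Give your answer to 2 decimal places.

20.81 years

Periodic rate i = 0.095/4 = 0.02375.
n = ln(24700/3500) / ln(1+0.02375) = ln(7.05714) / 0.023472 = 83.2486 quarters
= 83.2486/4 years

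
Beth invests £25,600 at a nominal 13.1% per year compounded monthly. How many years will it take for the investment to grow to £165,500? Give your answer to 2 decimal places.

14.32 years

Periodic rate i = 0.131/12 = 0.0109167.
(1+i)^n = 165500/25600 = 6.46484, so n = ln 6.46484 / ln 1.01092 = 171.8975 months
= 171.8975/12 years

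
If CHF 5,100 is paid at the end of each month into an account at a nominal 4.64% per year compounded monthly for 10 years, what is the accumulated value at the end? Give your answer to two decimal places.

CHF 776,871.43

With 12 periods per year: i = 0.00386667, n = 120.
FV = PMT · [(1+i)^n − 1] / i = 5100 · 152.327731 = 776,871.4264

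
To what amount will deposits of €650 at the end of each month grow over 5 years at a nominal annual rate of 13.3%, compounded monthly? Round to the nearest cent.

With 12 periods per year: i = 0.0110833, n = 60.
Accumulation factor s(60|0.0110833) = 84.576557; FV = 650 × 84.576557 = 54,974.7622

€54,974.76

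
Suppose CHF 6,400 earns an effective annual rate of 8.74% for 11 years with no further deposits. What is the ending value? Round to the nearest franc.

CHF 16,087

FV = PV·(1+i)^n = 6,400 × 2.513522 = 16,086.5380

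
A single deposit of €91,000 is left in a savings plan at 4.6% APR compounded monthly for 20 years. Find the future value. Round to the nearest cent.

With 12 periods per year: i = 0.00383333, n = 240.
FV = 91,000 × (1 + 0.00383333)^240 = 227,944.1554

€227,944.16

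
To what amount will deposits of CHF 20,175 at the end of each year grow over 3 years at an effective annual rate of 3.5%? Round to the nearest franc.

FV = 20175 × [(1+0.035)^3 − 1] / 0.035 = 20175 × 3.106225 = 62,668.0894

CHF 62,668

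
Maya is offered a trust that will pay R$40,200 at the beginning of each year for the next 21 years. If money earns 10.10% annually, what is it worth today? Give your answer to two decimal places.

R$380,122.19

PV = PMT · [1 − (1+i)^(−n)] / i × (1+i) = 40200 · 9.455776 = 380,122.1876
(annuity-due: payments at period start, so ×(1+i).)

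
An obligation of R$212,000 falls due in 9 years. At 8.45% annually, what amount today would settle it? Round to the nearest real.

R$102,157

PV = FV·(1+i)^(−n) = 212,000 × 0.481875 = 102,157.4053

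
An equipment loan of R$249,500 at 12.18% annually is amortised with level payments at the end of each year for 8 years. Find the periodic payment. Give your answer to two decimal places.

PMT = 249500 / ( [1 − (1+0.1218)^(−8)] / 0.1218 ) = 249500 / 4.936553 = 50,541.3354

R$50,541.34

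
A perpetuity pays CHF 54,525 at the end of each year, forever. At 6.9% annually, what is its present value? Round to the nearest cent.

PV = PMT / i = 54525 / 0.069 = 790,217.3913

CHF 790,217.39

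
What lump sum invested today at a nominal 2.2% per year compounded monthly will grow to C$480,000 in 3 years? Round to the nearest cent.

i = 0.022/12 = 0.00183333 per month; n = 3·12 = 36.
PV = FV·(1+i)^(−n) = 480,000 × 0.936187 = 449,369.9677

C$449,369.97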